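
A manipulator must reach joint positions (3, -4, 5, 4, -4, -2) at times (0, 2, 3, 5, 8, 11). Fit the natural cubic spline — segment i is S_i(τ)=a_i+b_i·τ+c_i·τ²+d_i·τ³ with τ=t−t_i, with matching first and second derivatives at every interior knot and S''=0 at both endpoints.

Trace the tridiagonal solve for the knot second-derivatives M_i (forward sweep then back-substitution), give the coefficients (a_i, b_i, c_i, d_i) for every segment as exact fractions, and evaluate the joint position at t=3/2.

Δ: Δ0=-7/2, Δ1=9, Δ2=-1/2, Δ3=-8/3, Δ4=2/3
row 1: diag=6, rhs=75; c'=1/6, d'=25/2
row 2: denom=6−1·1/6=35/6; d'=(-57−1·25/2)/(35/6)=-417/35
row 3: denom=10−2·12/35=326/35; d'=(-13−2·-417/35)/(326/35)=379/326
row 4: denom=12−3·105/326=3597/326; d'=(20−3·379/326)/(3597/326)=5383/3597
back: M4=5383/3597
back: M3=379/326−105/326·5383/3597=816/1199
back: M2=-417/35−12/35·816/1199=-14565/1199
back: M1=25/2−1/6·-14565/1199=17415/1199
M: M0=0, M1=17415/1199, M2=-14565/1199, M3=816/1199, M4=5383/3597, M5=0
seg 0: a=3, c=M0/2=0, d=(M1−M0)/(6·2)=5805/4796, b=Δ0−h0·(2M0+M1)/6=-20003/2398
seg 1: a=-4, c=M1/2=17415/2398, d=(M2−M1)/(6·1)=-5330/1199, b=Δ1−h1·(2M1+M2)/6=14827/2398
seg 2: a=5, c=M2/2=-14565/2398, d=(M3−M2)/(6·2)=5127/4796, b=Δ2−h2·(2M2+M3)/6=1607/218
seg 3: a=4, c=M3/2=408/1199, d=(M4−M3)/(6·3)=2935/64746, b=Δ3−h3·(2M3+M4)/6=-9821/2398
seg 4: a=-4, c=M4/2=5383/7194, d=(M5−M4)/(6·3)=-5383/64746, b=Δ4−h4·(2M4+M5)/6=-995/1199
t_q=3/2 → seg 0, τ=3/2; S=3+-20003/2398·τ+0·τ²+5805/4796·τ³=-208233/38368

  seg 0: a=3 b=-20003/2398 c=0 d=5805/4796
  seg 1: a=-4 b=14827/2398 c=17415/2398 d=-5330/1199
  seg 2: a=5 b=1607/218 c=-14565/2398 d=5127/4796
  seg 3: a=4 b=-9821/2398 c=408/1199 d=2935/64746
  seg 4: a=-4 b=-995/1199 c=5383/7194 d=-5383/64746
S(3/2) = -208233/38368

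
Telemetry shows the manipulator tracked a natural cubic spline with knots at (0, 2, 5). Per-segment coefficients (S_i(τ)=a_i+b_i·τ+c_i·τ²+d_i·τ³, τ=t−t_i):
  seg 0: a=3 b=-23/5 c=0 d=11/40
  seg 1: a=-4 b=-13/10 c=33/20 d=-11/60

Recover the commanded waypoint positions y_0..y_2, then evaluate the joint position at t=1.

y_0 = S_0(0) = a_0 = 3
y_1 = S_1(0) = a_1 = -4
y_2 = S_1(3) = 2
t_q=1 is in segment 0 (τ=1); S_0(τ)=-53/40

y_0=3 y_1=-4 y_2=2
S(1) = -53/40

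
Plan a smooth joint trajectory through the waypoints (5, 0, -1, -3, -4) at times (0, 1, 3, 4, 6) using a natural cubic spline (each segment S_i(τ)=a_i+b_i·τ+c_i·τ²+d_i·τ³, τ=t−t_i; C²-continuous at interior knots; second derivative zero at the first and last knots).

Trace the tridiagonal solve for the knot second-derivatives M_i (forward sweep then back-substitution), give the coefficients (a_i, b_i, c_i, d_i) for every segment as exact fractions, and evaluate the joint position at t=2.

  seg 0: a=5 b=-739/124 c=0 d=119/124
  seg 1: a=0 b=-191/62 c=357/124 d=-197/248
  seg 2: a=-1 b=-34/31 c=-117/62 d=61/62
  seg 3: a=-3 b=-119/62 c=33/31 d=-11/62
S(2) = -247/248

Δ: Δ0=-5, Δ1=-1/2, Δ2=-2, Δ3=-1/2
row 1: diag=6, rhs=27; c'=1/3, d'=9/2
row 2: denom=6−2·1/3=16/3; d'=(-9−2·9/2)/(16/3)=-27/8
row 3: denom=6−1·3/16=93/16; d'=(9−1·-27/8)/(93/16)=66/31
back: M3=66/31
back: M2=-27/8−3/16·66/31=-117/31
back: M1=9/2−1/3·-117/31=357/62
M: M0=0, M1=357/62, M2=-117/31, M3=66/31, M4=0
seg 0: a=5, c=M0/2=0, d=(M1−M0)/(6·1)=119/124, b=Δ0−h0·(2M0+M1)/6=-739/124
seg 1: a=0, c=M1/2=357/124, d=(M2−M1)/(6·2)=-197/248, b=Δ1−h1·(2M1+M2)/6=-191/62
seg 2: a=-1, c=M2/2=-117/62, d=(M3−M2)/(6·1)=61/62, b=Δ2−h2·(2M2+M3)/6=-34/31
seg 3: a=-3, c=M3/2=33/31, d=(M4−M3)/(6·2)=-11/62, b=Δ3−h3·(2M3+M4)/6=-119/62
t_q=2 → seg 1, τ=1; S=0+-191/62·τ+357/124·τ²+-197/248·τ³=-247/248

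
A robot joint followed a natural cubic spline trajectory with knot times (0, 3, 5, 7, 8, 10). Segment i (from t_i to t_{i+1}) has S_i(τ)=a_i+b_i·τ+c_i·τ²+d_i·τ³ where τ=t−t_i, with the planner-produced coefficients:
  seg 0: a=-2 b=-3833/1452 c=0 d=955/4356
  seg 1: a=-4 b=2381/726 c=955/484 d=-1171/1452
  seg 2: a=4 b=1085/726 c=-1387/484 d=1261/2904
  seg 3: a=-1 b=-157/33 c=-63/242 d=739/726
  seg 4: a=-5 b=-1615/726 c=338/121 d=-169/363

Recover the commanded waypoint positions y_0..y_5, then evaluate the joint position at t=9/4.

y_0 = S_0(0) = a_0 = -2
y_1 = S_1(0) = a_1 = -4
y_2 = S_2(0) = a_2 = 4
y_3 = S_3(0) = a_3 = -1
y_4 = S_4(0) = a_4 = -5
y_5 = S_4(2) = -2
t_q=9/4 is in segment 0 (τ=9/4); S_0(τ)=-168581/30976

y_0=-2 y_1=-4 y_2=4 y_3=-1 y_4=-5 y_5=-2
S(9/4) = -168581/30976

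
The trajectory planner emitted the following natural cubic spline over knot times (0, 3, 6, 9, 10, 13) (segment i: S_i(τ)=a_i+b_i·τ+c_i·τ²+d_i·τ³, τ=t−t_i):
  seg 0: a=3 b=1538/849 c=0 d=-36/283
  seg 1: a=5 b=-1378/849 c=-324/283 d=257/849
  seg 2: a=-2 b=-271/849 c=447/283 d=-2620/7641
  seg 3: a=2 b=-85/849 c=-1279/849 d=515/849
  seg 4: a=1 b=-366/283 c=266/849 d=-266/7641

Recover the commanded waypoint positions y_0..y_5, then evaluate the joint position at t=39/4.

y_0 = S_0(0) = a_0 = 3
y_1 = S_1(0) = a_1 = 5
y_2 = S_2(0) = a_2 = -2
y_3 = S_3(0) = a_3 = 2
y_4 = S_4(0) = a_4 = 1
y_5 = S_4(3) = -1
t_q=39/4 is in segment 3 (τ=3/4); S_3(τ)=24151/18112

y_0=3 y_1=5 y_2=-2 y_3=2 y_4=1 y_5=-1
S(39/4) = 24151/18112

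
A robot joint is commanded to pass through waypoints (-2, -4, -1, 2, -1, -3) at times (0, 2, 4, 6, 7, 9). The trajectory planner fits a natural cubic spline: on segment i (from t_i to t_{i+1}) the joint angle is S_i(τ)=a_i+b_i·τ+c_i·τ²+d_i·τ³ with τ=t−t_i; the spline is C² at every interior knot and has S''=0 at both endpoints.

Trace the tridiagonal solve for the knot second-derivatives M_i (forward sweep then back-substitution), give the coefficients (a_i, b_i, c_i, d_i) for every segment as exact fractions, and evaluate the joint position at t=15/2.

Δ: Δ0=-1, Δ1=3/2, Δ2=3/2, Δ3=-3, Δ4=-1
row 1: diag=8, rhs=15; c'=1/4, d'=15/8
row 2: denom=8−2·1/4=15/2; d'=(0−2·15/8)/(15/2)=-1/2
row 3: denom=6−2·4/15=82/15; d'=(-27−2·-1/2)/(82/15)=-195/41
row 4: denom=6−1·15/82=477/82; d'=(12−1·-195/41)/(477/82)=458/159
back: M4=458/159
back: M3=-195/41−15/82·458/159=-280/53
back: M2=-1/2−4/15·-280/53=289/318
back: M1=15/8−1/4·289/318=262/159
M: M0=0, M1=262/159, M2=289/318, M3=-280/53, M4=458/159, M5=0
seg 0: a=-2, c=M0/2=0, d=(M1−M0)/(6·2)=131/954, b=Δ0−h0·(2M0+M1)/6=-739/477
seg 1: a=-4, c=M1/2=131/159, d=(M2−M1)/(6·2)=-235/3816, b=Δ1−h1·(2M1+M2)/6=47/477
seg 2: a=-1, c=M2/2=289/636, d=(M3−M2)/(6·2)=-1969/3816, b=Δ2−h2·(2M2+M3)/6=2533/954
seg 3: a=2, c=M3/2=-140/53, d=(M4−M3)/(6·1)=649/477, b=Δ3−h3·(2M3+M4)/6=-820/477
seg 4: a=-1, c=M4/2=229/159, d=(M5−M4)/(6·2)=-229/954, b=Δ4−h4·(2M4+M5)/6=-1393/477
t_q=15/2 → seg 4, τ=1/2; S=-1+-1393/477·τ+229/159·τ²+-229/954·τ³=-5419/2544

  seg 0: a=-2 b=-739/477 c=0 d=131/954
  seg 1: a=-4 b=47/477 c=131/159 d=-235/3816
  seg 2: a=-1 b=2533/954 c=289/636 d=-1969/3816
  seg 3: a=2 b=-820/477 c=-140/53 d=649/477
  seg 4: a=-1 b=-1393/477 c=229/159 d=-229/954
S(15/2) = -5419/2544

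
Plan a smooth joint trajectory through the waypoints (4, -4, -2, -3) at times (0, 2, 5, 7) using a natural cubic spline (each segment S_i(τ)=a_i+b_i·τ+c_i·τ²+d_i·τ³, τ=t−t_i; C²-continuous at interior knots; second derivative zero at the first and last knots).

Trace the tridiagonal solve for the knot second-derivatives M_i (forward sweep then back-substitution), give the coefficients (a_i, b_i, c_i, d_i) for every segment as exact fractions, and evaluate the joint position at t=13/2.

  seg 0: a=4 b=-199/39 c=0 d=43/156
  seg 1: a=-4 b=-70/39 c=43/26 d=-5/18
  seg 2: a=-2 b=49/78 c=-11/13 d=11/78
S(13/2) = -517/208

Δ: Δ0=-4, Δ1=2/3, Δ2=-1/2
row 1: diag=10, rhs=28; c'=3/10, d'=14/5
row 2: denom=10−3·3/10=91/10; d'=(-7−3·14/5)/(91/10)=-22/13
back: M2=-22/13
back: M1=14/5−3/10·-22/13=43/13
M: M0=0, M1=43/13, M2=-22/13, M3=0
seg 0: a=4, c=M0/2=0, d=(M1−M0)/(6·2)=43/156, b=Δ0−h0·(2M0+M1)/6=-199/39
seg 1: a=-4, c=M1/2=43/26, d=(M2−M1)/(6·3)=-5/18, b=Δ1−h1·(2M1+M2)/6=-70/39
seg 2: a=-2, c=M2/2=-11/13, d=(M3−M2)/(6·2)=11/78, b=Δ2−h2·(2M2+M3)/6=49/78
t_q=13/2 → seg 2, τ=3/2; S=-2+49/78·τ+-11/13·τ²+11/78·τ³=-517/208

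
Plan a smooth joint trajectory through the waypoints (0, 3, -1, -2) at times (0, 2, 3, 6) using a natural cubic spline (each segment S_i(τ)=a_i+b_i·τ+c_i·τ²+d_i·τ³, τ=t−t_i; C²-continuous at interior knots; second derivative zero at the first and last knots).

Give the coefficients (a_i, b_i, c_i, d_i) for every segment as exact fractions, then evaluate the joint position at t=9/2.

  seg 0: a=0 b=995/282 c=0 d=-143/282
  seg 1: a=3 b=-721/282 c=-143/47 d=451/282
  seg 2: a=-1 b=-542/141 c=165/94 d=-55/282
S(9/2) = -2613/752

Δ: Δ0=3/2, Δ1=-4, Δ2=-1/3
row 1: diag=6, rhs=-33; c'=1/6, d'=-11/2
row 2: denom=8−1·1/6=47/6; d'=(22−1·-11/2)/(47/6)=165/47
back: M2=165/47
back: M1=-11/2−1/6·165/47=-286/47
M: M0=0, M1=-286/47, M2=165/47, M3=0
seg 0: a=0, c=M0/2=0, d=(M1−M0)/(6·2)=-143/282, b=Δ0−h0·(2M0+M1)/6=995/282
seg 1: a=3, c=M1/2=-143/47, d=(M2−M1)/(6·1)=451/282, b=Δ1−h1·(2M1+M2)/6=-721/282
seg 2: a=-1, c=M2/2=165/94, d=(M3−M2)/(6·3)=-55/282, b=Δ2−h2·(2M2+M3)/6=-542/141
t_q=9/2 → seg 2, τ=3/2; S=-1+-542/141·τ+165/94·τ²+-55/282·τ³=-2613/752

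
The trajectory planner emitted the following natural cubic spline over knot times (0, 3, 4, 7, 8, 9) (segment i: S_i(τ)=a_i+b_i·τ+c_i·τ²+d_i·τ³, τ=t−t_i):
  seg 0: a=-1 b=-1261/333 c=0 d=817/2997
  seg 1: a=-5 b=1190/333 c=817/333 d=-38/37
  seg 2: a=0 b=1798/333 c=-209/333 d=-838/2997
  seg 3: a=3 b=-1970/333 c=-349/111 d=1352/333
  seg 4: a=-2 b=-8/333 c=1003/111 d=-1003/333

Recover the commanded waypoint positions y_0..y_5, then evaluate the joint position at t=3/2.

y_0=-1 y_1=-5 y_2=0 y_3=3 y_4=-2 y_5=4
S(3/2) = -1705/296

y_0 = S_0(0) = a_0 = -1
y_1 = S_1(0) = a_1 = -5
y_2 = S_2(0) = a_2 = 0
y_3 = S_3(0) = a_3 = 3
y_4 = S_4(0) = a_4 = -2
y_5 = S_4(1) = 4
t_q=3/2 is in segment 0 (τ=3/2); S_0(τ)=-1705/296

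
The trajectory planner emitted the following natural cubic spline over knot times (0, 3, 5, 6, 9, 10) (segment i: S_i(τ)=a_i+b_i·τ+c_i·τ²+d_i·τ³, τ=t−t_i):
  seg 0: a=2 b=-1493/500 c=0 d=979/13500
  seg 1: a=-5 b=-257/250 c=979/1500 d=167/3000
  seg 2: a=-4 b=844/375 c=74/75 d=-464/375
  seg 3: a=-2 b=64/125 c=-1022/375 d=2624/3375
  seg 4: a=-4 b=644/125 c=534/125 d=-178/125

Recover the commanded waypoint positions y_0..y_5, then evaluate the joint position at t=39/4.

y_0=2 y_1=-5 y_2=-4 y_3=-2 y_4=-4 y_5=4
S(39/4) = 1333/800

y_0 = S_0(0) = a_0 = 2
y_1 = S_1(0) = a_1 = -5
y_2 = S_2(0) = a_2 = -4
y_3 = S_3(0) = a_3 = -2
y_4 = S_4(0) = a_4 = -4
y_5 = S_4(1) = 4
t_q=39/4 is in segment 4 (τ=3/4); S_4(τ)=1333/800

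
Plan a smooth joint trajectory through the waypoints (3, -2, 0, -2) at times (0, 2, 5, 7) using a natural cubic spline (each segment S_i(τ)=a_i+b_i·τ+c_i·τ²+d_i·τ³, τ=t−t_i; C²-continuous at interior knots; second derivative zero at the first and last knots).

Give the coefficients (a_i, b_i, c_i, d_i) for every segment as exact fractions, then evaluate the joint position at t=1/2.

  seg 0: a=3 b=-1805/546 c=0 d=55/273
  seg 1: a=-2 b=-485/546 c=110/91 d=-29/126
  seg 2: a=0 b=41/273 c=-157/182 d=157/1092
S(1/2) = 999/728

Δ: Δ0=-5/2, Δ1=2/3, Δ2=-1
row 1: diag=10, rhs=19; c'=3/10, d'=19/10
row 2: denom=10−3·3/10=91/10; d'=(-10−3·19/10)/(91/10)=-157/91
back: M2=-157/91
back: M1=19/10−3/10·-157/91=220/91
M: M0=0, M1=220/91, M2=-157/91, M3=0
seg 0: a=3, c=M0/2=0, d=(M1−M0)/(6·2)=55/273, b=Δ0−h0·(2M0+M1)/6=-1805/546
seg 1: a=-2, c=M1/2=110/91, d=(M2−M1)/(6·3)=-29/126, b=Δ1−h1·(2M1+M2)/6=-485/546
seg 2: a=0, c=M2/2=-157/182, d=(M3−M2)/(6·2)=157/1092, b=Δ2−h2·(2M2+M3)/6=41/273
t_q=1/2 → seg 0, τ=1/2; S=3+-1805/546·τ+0·τ²+55/273·τ³=999/728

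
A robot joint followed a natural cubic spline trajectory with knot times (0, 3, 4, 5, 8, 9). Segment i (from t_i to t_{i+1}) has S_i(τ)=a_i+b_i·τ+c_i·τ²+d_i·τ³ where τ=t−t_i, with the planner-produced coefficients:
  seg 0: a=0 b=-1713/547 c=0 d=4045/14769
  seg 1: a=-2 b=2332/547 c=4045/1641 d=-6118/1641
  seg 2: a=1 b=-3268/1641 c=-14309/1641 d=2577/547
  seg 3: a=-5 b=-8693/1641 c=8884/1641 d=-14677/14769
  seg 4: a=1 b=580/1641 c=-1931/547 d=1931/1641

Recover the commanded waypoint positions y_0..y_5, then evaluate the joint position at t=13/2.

y_0 = S_0(0) = a_0 = 0
y_1 = S_1(0) = a_1 = -2
y_2 = S_2(0) = a_2 = 1
y_3 = S_3(0) = a_3 = -5
y_4 = S_4(0) = a_4 = 1
y_5 = S_4(1) = -1
t_q=13/2 is in segment 3 (τ=3/2); S_3(τ)=-18025/4376

y_0=0 y_1=-2 y_2=1 y_3=-5 y_4=1 y_5=-1
S(13/2) = -18025/4376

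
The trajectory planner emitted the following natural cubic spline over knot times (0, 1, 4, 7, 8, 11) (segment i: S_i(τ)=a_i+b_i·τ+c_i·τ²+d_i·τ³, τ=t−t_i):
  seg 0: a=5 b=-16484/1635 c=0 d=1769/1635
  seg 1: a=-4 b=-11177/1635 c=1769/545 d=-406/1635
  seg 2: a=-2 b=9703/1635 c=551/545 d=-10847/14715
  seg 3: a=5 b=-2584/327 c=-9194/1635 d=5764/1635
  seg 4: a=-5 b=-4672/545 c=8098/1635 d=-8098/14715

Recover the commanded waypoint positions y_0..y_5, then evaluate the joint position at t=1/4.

y_0=5 y_1=-4 y_2=-2 y_3=5 y_4=-5 y_5=-1
S(1/4) = 17415/6976

y_0 = S_0(0) = a_0 = 5
y_1 = S_1(0) = a_1 = -4
y_2 = S_2(0) = a_2 = -2
y_3 = S_3(0) = a_3 = 5
y_4 = S_4(0) = a_4 = -5
y_5 = S_4(3) = -1
t_q=1/4 is in segment 0 (τ=1/4); S_0(τ)=17415/6976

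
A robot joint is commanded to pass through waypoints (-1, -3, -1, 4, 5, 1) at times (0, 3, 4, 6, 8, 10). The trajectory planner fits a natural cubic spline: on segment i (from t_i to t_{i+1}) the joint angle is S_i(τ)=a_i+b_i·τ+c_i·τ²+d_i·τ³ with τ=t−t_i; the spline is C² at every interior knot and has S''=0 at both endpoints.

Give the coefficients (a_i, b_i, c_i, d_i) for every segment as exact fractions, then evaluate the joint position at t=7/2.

Δ: Δ0=-2/3, Δ1=2, Δ2=5/2, Δ3=1/2, Δ4=-2
row 1: diag=8, rhs=16; c'=1/8, d'=2
row 2: denom=6−1·1/8=47/8; d'=(3−1·2)/(47/8)=8/47
row 3: denom=8−2·16/47=344/47; d'=(-12−2·8/47)/(344/47)=-145/86
row 4: denom=8−2·47/172=641/86; d'=(-15−2·-145/86)/(641/86)=-1000/641
back: M4=-1000/641
back: M3=-145/86−47/172·-1000/641=-1615/1282
back: M2=8/47−16/47·-1615/1282=384/641
back: M1=2−1/8·384/641=1234/641
M: M0=0, M1=1234/641, M2=384/641, M3=-1615/1282, M4=-1000/641, M5=0
seg 0: a=-1, c=M0/2=0, d=(M1−M0)/(6·3)=617/5769, b=Δ0−h0·(2M0+M1)/6=-3133/1923
seg 1: a=-3, c=M1/2=617/641, d=(M2−M1)/(6·1)=-425/1923, b=Δ1−h1·(2M1+M2)/6=2420/1923
seg 2: a=-1, c=M2/2=192/641, d=(M3−M2)/(6·2)=-2383/15384, b=Δ2−h2·(2M2+M3)/6=4847/1923
seg 3: a=4, c=M3/2=-1615/2564, d=(M4−M3)/(6·2)=-385/15384, b=Δ3−h3·(2M3+M4)/6=7153/3846
seg 4: a=5, c=M4/2=-500/641, d=(M5−M4)/(6·2)=250/1923, b=Δ4−h4·(2M4+M5)/6=-1846/1923
t_q=7/2 → seg 1, τ=1/2; S=-3+2420/1923·τ+617/641·τ²+-425/1923·τ³=-11065/5128

  seg 0: a=-1 b=-3133/1923 c=0 d=617/5769
  seg 1: a=-3 b=2420/1923 c=617/641 d=-425/1923
  seg 2: a=-1 b=4847/1923 c=192/641 d=-2383/15384
  seg 3: a=4 b=7153/3846 c=-1615/2564 d=-385/15384
  seg 4: a=5 b=-1846/1923 c=-500/641 d=250/1923
S(7/2) = -11065/5128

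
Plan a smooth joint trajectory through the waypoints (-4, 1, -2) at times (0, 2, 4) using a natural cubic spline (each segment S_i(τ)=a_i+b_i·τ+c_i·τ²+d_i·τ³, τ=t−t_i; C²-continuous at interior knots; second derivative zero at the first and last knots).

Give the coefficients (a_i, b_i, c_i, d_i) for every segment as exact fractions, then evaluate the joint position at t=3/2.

  seg 0: a=-4 b=7/2 c=0 d=-1/4
  seg 1: a=1 b=1/2 c=-3/2 d=1/4
S(3/2) = 13/32

Δ: Δ0=5/2, Δ1=-3/2
row 1: diag=8, rhs=-24; c'=1/4, d'=-3
back: M1=-3
M: M0=0, M1=-3, M2=0
seg 0: a=-4, c=M0/2=0, d=(M1−M0)/(6·2)=-1/4, b=Δ0−h0·(2M0+M1)/6=7/2
seg 1: a=1, c=M1/2=-3/2, d=(M2−M1)/(6·2)=1/4, b=Δ1−h1·(2M1+M2)/6=1/2
t_q=3/2 → seg 0, τ=3/2; S=-4+7/2·τ+0·τ²+-1/4·τ³=13/32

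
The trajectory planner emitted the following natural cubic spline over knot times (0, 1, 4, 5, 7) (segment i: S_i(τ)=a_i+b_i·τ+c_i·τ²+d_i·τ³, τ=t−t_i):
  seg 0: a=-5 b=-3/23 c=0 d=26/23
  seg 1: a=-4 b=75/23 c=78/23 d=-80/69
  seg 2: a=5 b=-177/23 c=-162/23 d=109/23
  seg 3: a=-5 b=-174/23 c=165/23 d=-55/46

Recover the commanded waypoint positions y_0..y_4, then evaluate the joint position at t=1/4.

y_0 = S_0(0) = a_0 = -5
y_1 = S_1(0) = a_1 = -4
y_2 = S_2(0) = a_2 = 5
y_3 = S_3(0) = a_3 = -5
y_4 = S_3(2) = -1
t_q=1/4 is in segment 0 (τ=1/4); S_0(τ)=-3691/736

y_0=-5 y_1=-4 y_2=5 y_3=-5 y_4=-1
S(1/4) = -3691/736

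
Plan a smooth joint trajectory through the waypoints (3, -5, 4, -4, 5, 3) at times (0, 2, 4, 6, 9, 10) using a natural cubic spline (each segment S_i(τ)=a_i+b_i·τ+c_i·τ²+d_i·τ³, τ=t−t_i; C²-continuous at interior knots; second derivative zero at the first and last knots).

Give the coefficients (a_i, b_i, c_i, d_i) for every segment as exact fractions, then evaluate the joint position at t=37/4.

Δ: Δ0=-4, Δ1=9/2, Δ2=-4, Δ3=3, Δ4=-2
row 1: diag=8, rhs=51; c'=1/4, d'=51/8
row 2: denom=8−2·1/4=15/2; d'=(-51−2·51/8)/(15/2)=-17/2
row 3: denom=10−2·4/15=142/15; d'=(42−2·-17/2)/(142/15)=885/142
row 4: denom=8−3·45/142=1001/142; d'=(-30−3·885/142)/(1001/142)=-6915/1001
back: M4=-6915/1001
back: M3=885/142−45/142·-6915/1001=8430/1001
back: M2=-17/2−4/15·8430/1001=-21513/2002
back: M1=51/8−1/4·-21513/2002=18141/2002
M: M0=0, M1=18141/2002, M2=-21513/2002, M3=8430/1001, M4=-6915/1001, M5=0
seg 0: a=3, c=M0/2=0, d=(M1−M0)/(6·2)=6047/8008, b=Δ0−h0·(2M0+M1)/6=-14055/2002
seg 1: a=-5, c=M1/2=18141/4004, d=(M2−M1)/(6·2)=-6609/4004, b=Δ1−h1·(2M1+M2)/6=2043/1001
seg 2: a=4, c=M2/2=-21513/4004, d=(M3−M2)/(6·2)=12791/8008, b=Δ2−h2·(2M2+M3)/6=51/143
seg 3: a=-4, c=M3/2=4215/1001, d=(M4−M3)/(6·3)=-155/182, b=Δ3−h3·(2M3+M4)/6=-303/154
seg 4: a=5, c=M4/2=-6915/2002, d=(M5−M4)/(6·1)=2305/2002, b=Δ4−h4·(2M4+M5)/6=303/1001
t_q=37/4 → seg 4, τ=1/4; S=5+303/1001·τ+-6915/2002·τ²+2305/2002·τ³=89283/18304

  seg 0: a=3 b=-14055/2002 c=0 d=6047/8008
  seg 1: a=-5 b=2043/1001 c=18141/4004 d=-6609/4004
  seg 2: a=4 b=51/143 c=-21513/4004 d=12791/8008
  seg 3: a=-4 b=-303/154 c=4215/1001 d=-155/182
  seg 4: a=5 b=303/1001 c=-6915/2002 d=2305/2002
S(37/4) = 89283/18304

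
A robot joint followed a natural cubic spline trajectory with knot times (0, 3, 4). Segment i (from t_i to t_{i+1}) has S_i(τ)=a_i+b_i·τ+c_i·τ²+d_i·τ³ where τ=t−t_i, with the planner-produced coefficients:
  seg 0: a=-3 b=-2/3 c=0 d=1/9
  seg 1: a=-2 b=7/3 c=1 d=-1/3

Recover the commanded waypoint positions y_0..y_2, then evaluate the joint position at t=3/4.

y_0=-3 y_1=-2 y_2=1
S(3/4) = -221/64

y_0 = S_0(0) = a_0 = -3
y_1 = S_1(0) = a_1 = -2
y_2 = S_1(1) = 1
t_q=3/4 is in segment 0 (τ=3/4); S_0(τ)=-221/64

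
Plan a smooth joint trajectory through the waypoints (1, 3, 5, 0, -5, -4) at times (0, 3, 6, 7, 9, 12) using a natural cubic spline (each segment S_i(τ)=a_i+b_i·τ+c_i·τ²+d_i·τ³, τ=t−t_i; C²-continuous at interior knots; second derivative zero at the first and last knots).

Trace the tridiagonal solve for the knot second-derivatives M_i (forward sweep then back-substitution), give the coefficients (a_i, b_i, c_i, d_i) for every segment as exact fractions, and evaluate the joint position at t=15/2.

  seg 0: a=1 b=23/792 c=0 d=505/7128
  seg 1: a=3 b=769/396 c=505/792 d=-2525/7128
  seg 2: a=5 b=-3007/792 c=-505/198 d=97/72
  seg 3: a=0 b=-641/132 c=1181/792 d=-31/198
  seg 4: a=-5 b=-305/396 c=437/792 d=-437/7128
S(15/2) = -2191/1056

Δ: Δ0=2/3, Δ1=2/3, Δ2=-5, Δ3=-5/2, Δ4=1/3
row 1: diag=12, rhs=0; c'=1/4, d'=0
row 2: denom=8−3·1/4=29/4; d'=(-34−3·0)/(29/4)=-136/29
row 3: denom=6−1·4/29=170/29; d'=(15−1·-136/29)/(170/29)=571/170
row 4: denom=10−2·29/85=792/85; d'=(17−2·571/170)/(792/85)=437/396
back: M4=437/396
back: M3=571/170−29/85·437/396=1181/396
back: M2=-136/29−4/29·1181/396=-505/99
back: M1=0−1/4·-505/99=505/396
M: M0=0, M1=505/396, M2=-505/99, M3=1181/396, M4=437/396, M5=0
seg 0: a=1, c=M0/2=0, d=(M1−M0)/(6·3)=505/7128, b=Δ0−h0·(2M0+M1)/6=23/792
seg 1: a=3, c=M1/2=505/792, d=(M2−M1)/(6·3)=-2525/7128, b=Δ1−h1·(2M1+M2)/6=769/396
seg 2: a=5, c=M2/2=-505/198, d=(M3−M2)/(6·1)=97/72, b=Δ2−h2·(2M2+M3)/6=-3007/792
seg 3: a=0, c=M3/2=1181/792, d=(M4−M3)/(6·2)=-31/198, b=Δ3−h3·(2M3+M4)/6=-641/132
seg 4: a=-5, c=M4/2=437/792, d=(M5−M4)/(6·3)=-437/7128, b=Δ4−h4·(2M4+M5)/6=-305/396
t_q=15/2 → seg 3, τ=1/2; S=0+-641/132·τ+1181/792·τ²+-31/198·τ³=-2191/1056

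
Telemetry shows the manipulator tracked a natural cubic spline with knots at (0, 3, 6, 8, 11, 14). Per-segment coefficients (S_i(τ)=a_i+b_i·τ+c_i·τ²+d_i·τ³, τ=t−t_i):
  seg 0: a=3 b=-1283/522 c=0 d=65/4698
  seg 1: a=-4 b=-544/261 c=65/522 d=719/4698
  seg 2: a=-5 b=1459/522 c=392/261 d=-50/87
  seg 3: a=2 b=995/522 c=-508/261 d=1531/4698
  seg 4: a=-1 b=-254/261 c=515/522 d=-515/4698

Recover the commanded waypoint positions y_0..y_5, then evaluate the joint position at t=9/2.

y_0 = S_0(0) = a_0 = 3
y_1 = S_1(0) = a_1 = -4
y_2 = S_2(0) = a_2 = -5
y_3 = S_3(0) = a_3 = 2
y_4 = S_4(0) = a_4 = -1
y_5 = S_4(3) = 2
t_q=9/2 is in segment 1 (τ=3/2); S_1(τ)=-2937/464

y_0=3 y_1=-4 y_2=-5 y_3=2 y_4=-1 y_5=2
S(9/2) = -2937/464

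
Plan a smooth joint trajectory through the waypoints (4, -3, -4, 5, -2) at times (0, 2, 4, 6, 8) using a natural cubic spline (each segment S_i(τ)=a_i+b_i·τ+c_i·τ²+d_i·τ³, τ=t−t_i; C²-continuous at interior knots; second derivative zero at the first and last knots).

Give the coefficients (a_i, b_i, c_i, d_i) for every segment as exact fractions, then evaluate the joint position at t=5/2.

  seg 0: a=4 b=-213/56 c=0 d=17/224
  seg 1: a=-3 b=-81/28 c=51/112 d=83/224
  seg 2: a=-4 b=27/8 c=75/28 d=-237/224
  seg 3: a=5 b=39/28 c=-411/112 d=137/224
S(5/2) = -7681/1792

Δ: Δ0=-7/2, Δ1=-1/2, Δ2=9/2, Δ3=-7/2
row 1: diag=8, rhs=18; c'=1/4, d'=9/4
row 2: denom=8−2·1/4=15/2; d'=(30−2·9/4)/(15/2)=17/5
row 3: denom=8−2·4/15=112/15; d'=(-48−2·17/5)/(112/15)=-411/56
back: M3=-411/56
back: M2=17/5−4/15·-411/56=75/14
back: M1=9/4−1/4·75/14=51/56
M: M0=0, M1=51/56, M2=75/14, M3=-411/56, M4=0
seg 0: a=4, c=M0/2=0, d=(M1−M0)/(6·2)=17/224, b=Δ0−h0·(2M0+M1)/6=-213/56
seg 1: a=-3, c=M1/2=51/112, d=(M2−M1)/(6·2)=83/224, b=Δ1−h1·(2M1+M2)/6=-81/28
seg 2: a=-4, c=M2/2=75/28, d=(M3−M2)/(6·2)=-237/224, b=Δ2−h2·(2M2+M3)/6=27/8
seg 3: a=5, c=M3/2=-411/112, d=(M4−M3)/(6·2)=137/224, b=Δ3−h3·(2M3+M4)/6=39/28
t_q=5/2 → seg 1, τ=1/2; S=-3+-81/28·τ+51/112·τ²+83/224·τ³=-7681/1792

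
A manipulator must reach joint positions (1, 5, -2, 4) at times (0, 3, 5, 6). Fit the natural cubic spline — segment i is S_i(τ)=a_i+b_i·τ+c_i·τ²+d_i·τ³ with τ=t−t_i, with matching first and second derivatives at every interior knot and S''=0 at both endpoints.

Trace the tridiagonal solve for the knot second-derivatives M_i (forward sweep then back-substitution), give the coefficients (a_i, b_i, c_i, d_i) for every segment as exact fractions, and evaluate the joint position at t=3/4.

  seg 0: a=1 b=82/21 c=0 d=-2/7
  seg 1: a=5 b=-80/21 c=-18/7 d=229/168
  seg 2: a=-2 b=95/42 c=157/28 d=-157/84
S(3/4) = 853/224

Δ: Δ0=4/3, Δ1=-7/2, Δ2=6
row 1: diag=10, rhs=-29; c'=1/5, d'=-29/10
row 2: denom=6−2·1/5=28/5; d'=(57−2·-29/10)/(28/5)=157/14
back: M2=157/14
back: M1=-29/10−1/5·157/14=-36/7
M: M0=0, M1=-36/7, M2=157/14, M3=0
seg 0: a=1, c=M0/2=0, d=(M1−M0)/(6·3)=-2/7, b=Δ0−h0·(2M0+M1)/6=82/21
seg 1: a=5, c=M1/2=-18/7, d=(M2−M1)/(6·2)=229/168, b=Δ1−h1·(2M1+M2)/6=-80/21
seg 2: a=-2, c=M2/2=157/28, d=(M3−M2)/(6·1)=-157/84, b=Δ2−h2·(2M2+M3)/6=95/42
t_q=3/4 → seg 0, τ=3/4; S=1+82/21·τ+0·τ²+-2/7·τ³=853/224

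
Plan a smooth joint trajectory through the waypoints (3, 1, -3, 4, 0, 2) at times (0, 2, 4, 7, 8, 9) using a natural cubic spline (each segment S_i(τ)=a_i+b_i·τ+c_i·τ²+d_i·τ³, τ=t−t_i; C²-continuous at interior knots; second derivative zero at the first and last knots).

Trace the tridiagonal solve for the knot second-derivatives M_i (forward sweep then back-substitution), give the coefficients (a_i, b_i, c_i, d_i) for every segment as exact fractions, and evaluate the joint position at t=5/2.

Δ: Δ0=-1, Δ1=-2, Δ2=7/3, Δ3=-4, Δ4=2
row 1: diag=8, rhs=-6; c'=1/4, d'=-3/4
row 2: denom=10−2·1/4=19/2; d'=(26−2·-3/4)/(19/2)=55/19
row 3: denom=8−3·6/19=134/19; d'=(-38−3·55/19)/(134/19)=-887/134
row 4: denom=4−1·19/134=517/134; d'=(36−1·-887/134)/(517/134)=5711/517
back: M4=5711/517
back: M3=-887/134−19/134·5711/517=-4232/517
back: M2=55/19−6/19·-4232/517=2833/517
back: M1=-3/4−1/4·2833/517=-1096/517
M: M0=0, M1=-1096/517, M2=2833/517, M3=-4232/517, M4=5711/517, M5=0
seg 0: a=3, c=M0/2=0, d=(M1−M0)/(6·2)=-274/1551, b=Δ0−h0·(2M0+M1)/6=-455/1551
seg 1: a=1, c=M1/2=-548/517, d=(M2−M1)/(6·2)=3929/6204, b=Δ1−h1·(2M1+M2)/6=-3743/1551
seg 2: a=-3, c=M2/2=2833/1034, d=(M3−M2)/(6·3)=-785/1034, b=Δ2−h2·(2M2+M3)/6=1468/1551
seg 3: a=4, c=M3/2=-2116/517, d=(M4−M3)/(6·1)=9943/3102, b=Δ3−h3·(2M3+M4)/6=-9655/3102
seg 4: a=0, c=M4/2=5711/1034, d=(M5−M4)/(6·1)=-5711/3102, b=Δ4−h4·(2M4+M5)/6=-2609/1551
t_q=5/2 → seg 1, τ=1/2; S=1+-3743/1551·τ+-548/517·τ²+3929/6204·τ³=-6493/16544

  seg 0: a=3 b=-455/1551 c=0 d=-274/1551
  seg 1: a=1 b=-3743/1551 c=-548/517 d=3929/6204
  seg 2: a=-3 b=1468/1551 c=2833/1034 d=-785/1034
  seg 3: a=4 b=-9655/3102 c=-2116/517 d=9943/3102
  seg 4: a=0 b=-2609/1551 c=5711/1034 d=-5711/3102
S(5/2) = -6493/16544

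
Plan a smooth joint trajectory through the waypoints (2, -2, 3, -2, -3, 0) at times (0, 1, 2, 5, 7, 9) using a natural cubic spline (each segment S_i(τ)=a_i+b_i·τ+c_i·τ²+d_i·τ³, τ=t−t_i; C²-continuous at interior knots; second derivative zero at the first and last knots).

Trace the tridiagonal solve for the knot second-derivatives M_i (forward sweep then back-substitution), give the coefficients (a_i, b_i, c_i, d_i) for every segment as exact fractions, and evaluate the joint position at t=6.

Δ: Δ0=-4, Δ1=5, Δ2=-5/3, Δ3=-1/2, Δ4=3/2
row 1: diag=4, rhs=54; c'=1/4, d'=27/2
row 2: denom=8−1·1/4=31/4; d'=(-40−1·27/2)/(31/4)=-214/31
row 3: denom=10−3·12/31=274/31; d'=(7−3·-214/31)/(274/31)=859/274
row 4: denom=8−2·31/137=1034/137; d'=(12−2·859/274)/(1034/137)=785/1034
back: M4=785/1034
back: M3=859/274−31/137·785/1034=1532/517
back: M2=-214/31−12/31·1532/517=-4162/517
back: M1=27/2−1/4·-4162/517=8020/517
M: M0=0, M1=8020/517, M2=-4162/517, M3=1532/517, M4=785/1034, M5=0
seg 0: a=2, c=M0/2=0, d=(M1−M0)/(6·1)=4010/1551, b=Δ0−h0·(2M0+M1)/6=-10214/1551
seg 1: a=-2, c=M1/2=4010/517, d=(M2−M1)/(6·1)=-6091/1551, b=Δ1−h1·(2M1+M2)/6=1816/1551
seg 2: a=3, c=M2/2=-2081/517, d=(M3−M2)/(6·3)=949/1551, b=Δ2−h2·(2M2+M3)/6=7603/1551
seg 3: a=-2, c=M3/2=766/517, d=(M4−M3)/(6·2)=-2279/12408, b=Δ3−h3·(2M3+M4)/6=-4232/1551
seg 4: a=-3, c=M4/2=785/2068, d=(M5−M4)/(6·2)=-785/12408, b=Δ4−h4·(2M4+M5)/6=3083/3102
t_q=6 → seg 3, τ=1; S=-2+-4232/1551·τ+766/517·τ²+-2279/12408·τ³=-14189/4136

  seg 0: a=2 b=-10214/1551 c=0 d=4010/1551
  seg 1: a=-2 b=1816/1551 c=4010/517 d=-6091/1551
  seg 2: a=3 b=7603/1551 c=-2081/517 d=949/1551
  seg 3: a=-2 b=-4232/1551 c=766/517 d=-2279/12408
  seg 4: a=-3 b=3083/3102 c=785/2068 d=-785/12408
S(6) = -14189/4136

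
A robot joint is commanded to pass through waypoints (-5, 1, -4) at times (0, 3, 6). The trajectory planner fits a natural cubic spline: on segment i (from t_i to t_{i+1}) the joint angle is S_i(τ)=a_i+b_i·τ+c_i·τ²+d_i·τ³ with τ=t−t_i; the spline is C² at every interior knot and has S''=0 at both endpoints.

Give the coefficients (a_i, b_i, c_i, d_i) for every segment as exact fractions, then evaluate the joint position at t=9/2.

  seg 0: a=-5 b=35/12 c=0 d=-11/108
  seg 1: a=1 b=1/6 c=-11/12 d=11/108
S(9/2) = -15/32

Δ: Δ0=2, Δ1=-5/3
row 1: diag=12, rhs=-22; c'=1/4, d'=-11/6
back: M1=-11/6
M: M0=0, M1=-11/6, M2=0
seg 0: a=-5, c=M0/2=0, d=(M1−M0)/(6·3)=-11/108, b=Δ0−h0·(2M0+M1)/6=35/12
seg 1: a=1, c=M1/2=-11/12, d=(M2−M1)/(6·3)=11/108, b=Δ1−h1·(2M1+M2)/6=1/6
t_q=9/2 → seg 1, τ=3/2; S=1+1/6·τ+-11/12·τ²+11/108·τ³=-15/32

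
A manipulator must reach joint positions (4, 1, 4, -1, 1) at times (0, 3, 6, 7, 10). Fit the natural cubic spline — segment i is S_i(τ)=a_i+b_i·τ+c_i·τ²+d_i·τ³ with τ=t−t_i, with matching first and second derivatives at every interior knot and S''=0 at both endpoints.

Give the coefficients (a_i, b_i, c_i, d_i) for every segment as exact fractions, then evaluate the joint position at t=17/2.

Δ: Δ0=-1, Δ1=1, Δ2=-5, Δ3=2/3
row 1: diag=12, rhs=12; c'=1/4, d'=1
row 2: denom=8−3·1/4=29/4; d'=(-36−3·1)/(29/4)=-156/29
row 3: denom=8−1·4/29=228/29; d'=(34−1·-156/29)/(228/29)=571/114
back: M3=571/114
back: M2=-156/29−4/29·571/114=-346/57
back: M1=1−1/4·-346/57=287/114
M: M0=0, M1=287/114, M2=-346/57, M3=571/114, M4=0
seg 0: a=4, c=M0/2=0, d=(M1−M0)/(6·3)=287/2052, b=Δ0−h0·(2M0+M1)/6=-515/228
seg 1: a=1, c=M1/2=287/228, d=(M2−M1)/(6·3)=-979/2052, b=Δ1−h1·(2M1+M2)/6=173/114
seg 2: a=4, c=M2/2=-173/57, d=(M3−M2)/(6·1)=421/228, b=Δ2−h2·(2M2+M3)/6=-869/228
seg 3: a=-1, c=M3/2=571/228, d=(M4−M3)/(6·3)=-571/2052, b=Δ3−h3·(2M3+M4)/6=-165/38
t_q=17/2 → seg 3, τ=3/2; S=-1+-165/38·τ+571/228·τ²+-571/2052·τ³=-1713/608

  seg 0: a=4 b=-515/228 c=0 d=287/2052
  seg 1: a=1 b=173/114 c=287/228 d=-979/2052
  seg 2: a=4 b=-869/228 c=-173/57 d=421/228
  seg 3: a=-1 b=-165/38 c=571/228 d=-571/2052
S(17/2) = -1713/608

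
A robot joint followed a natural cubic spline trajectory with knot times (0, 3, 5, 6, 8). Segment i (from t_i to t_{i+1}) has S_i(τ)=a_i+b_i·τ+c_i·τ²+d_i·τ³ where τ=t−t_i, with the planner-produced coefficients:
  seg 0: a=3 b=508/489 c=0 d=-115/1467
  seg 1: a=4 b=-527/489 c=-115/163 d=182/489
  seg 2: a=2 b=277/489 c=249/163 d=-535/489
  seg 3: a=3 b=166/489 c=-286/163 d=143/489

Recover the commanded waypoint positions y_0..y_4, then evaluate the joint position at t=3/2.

y_0=3 y_1=4 y_2=2 y_3=3 y_4=-1
S(3/2) = 5599/1304

y_0 = S_0(0) = a_0 = 3
y_1 = S_1(0) = a_1 = 4
y_2 = S_2(0) = a_2 = 2
y_3 = S_3(0) = a_3 = 3
y_4 = S_3(2) = -1
t_q=3/2 is in segment 0 (τ=3/2); S_0(τ)=5599/1304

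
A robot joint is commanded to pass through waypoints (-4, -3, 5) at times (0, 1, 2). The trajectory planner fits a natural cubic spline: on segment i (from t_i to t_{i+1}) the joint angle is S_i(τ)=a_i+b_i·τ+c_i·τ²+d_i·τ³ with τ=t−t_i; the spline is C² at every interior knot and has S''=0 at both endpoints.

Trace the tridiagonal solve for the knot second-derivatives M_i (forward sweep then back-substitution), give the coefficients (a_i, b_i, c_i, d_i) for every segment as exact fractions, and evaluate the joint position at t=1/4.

  seg 0: a=-4 b=-3/4 c=0 d=7/4
  seg 1: a=-3 b=9/2 c=21/4 d=-7/4
S(1/4) = -1065/256

Δ: Δ0=1, Δ1=8
row 1: diag=4, rhs=42; c'=1/4, d'=21/2
back: M1=21/2
M: M0=0, M1=21/2, M2=0
seg 0: a=-4, c=M0/2=0, d=(M1−M0)/(6·1)=7/4, b=Δ0−h0·(2M0+M1)/6=-3/4
seg 1: a=-3, c=M1/2=21/4, d=(M2−M1)/(6·1)=-7/4, b=Δ1−h1·(2M1+M2)/6=9/2
t_q=1/4 → seg 0, τ=1/4; S=-4+-3/4·τ+0·τ²+7/4·τ³=-1065/256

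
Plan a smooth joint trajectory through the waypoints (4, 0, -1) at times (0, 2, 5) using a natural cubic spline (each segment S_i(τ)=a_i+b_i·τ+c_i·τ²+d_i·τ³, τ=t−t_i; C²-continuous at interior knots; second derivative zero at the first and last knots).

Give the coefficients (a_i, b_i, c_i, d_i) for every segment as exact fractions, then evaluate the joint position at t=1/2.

Δ: Δ0=-2, Δ1=-1/3
row 1: diag=10, rhs=10; c'=3/10, d'=1
back: M1=1
M: M0=0, M1=1, M2=0
seg 0: a=4, c=M0/2=0, d=(M1−M0)/(6·2)=1/12, b=Δ0−h0·(2M0+M1)/6=-7/3
seg 1: a=0, c=M1/2=1/2, d=(M2−M1)/(6·3)=-1/18, b=Δ1−h1·(2M1+M2)/6=-4/3
t_q=1/2 → seg 0, τ=1/2; S=4+-7/3·τ+0·τ²+1/12·τ³=91/32

  seg 0: a=4 b=-7/3 c=0 d=1/12
  seg 1: a=0 b=-4/3 c=1/2 d=-1/18
S(1/2) = 91/32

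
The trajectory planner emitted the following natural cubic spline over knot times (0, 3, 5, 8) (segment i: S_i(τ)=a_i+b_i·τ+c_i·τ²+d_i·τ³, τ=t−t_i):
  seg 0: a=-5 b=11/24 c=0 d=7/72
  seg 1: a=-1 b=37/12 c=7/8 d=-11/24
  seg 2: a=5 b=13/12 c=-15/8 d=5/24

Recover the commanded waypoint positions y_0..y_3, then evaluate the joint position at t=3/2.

y_0 = S_0(0) = a_0 = -5
y_1 = S_1(0) = a_1 = -1
y_2 = S_2(0) = a_2 = 5
y_3 = S_2(3) = -3
t_q=3/2 is in segment 0 (τ=3/2); S_0(τ)=-255/64

y_0=-5 y_1=-1 y_2=5 y_3=-3
S(3/2) = -255/64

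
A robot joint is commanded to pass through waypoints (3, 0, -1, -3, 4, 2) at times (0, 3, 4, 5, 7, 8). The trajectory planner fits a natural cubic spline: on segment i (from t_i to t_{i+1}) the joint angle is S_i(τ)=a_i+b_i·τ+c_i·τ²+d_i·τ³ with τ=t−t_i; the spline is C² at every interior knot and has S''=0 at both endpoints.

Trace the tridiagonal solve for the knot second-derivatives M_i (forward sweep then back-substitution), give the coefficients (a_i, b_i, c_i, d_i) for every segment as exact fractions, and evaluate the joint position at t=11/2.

Δ: Δ0=-1, Δ1=-1, Δ2=-2, Δ3=7/2, Δ4=-2
row 1: diag=8, rhs=0; c'=1/8, d'=0
row 2: denom=4−1·1/8=31/8; d'=(-6−1·0)/(31/8)=-48/31
row 3: denom=6−1·8/31=178/31; d'=(33−1·-48/31)/(178/31)=1071/178
row 4: denom=6−2·31/89=472/89; d'=(-33−2·1071/178)/(472/89)=-501/59
back: M4=-501/59
back: M3=1071/178−31/89·-501/59=1059/118
back: M2=-48/31−8/31·1059/118=-228/59
back: M1=0−1/8·-228/59=57/118
M: M0=0, M1=57/118, M2=-228/59, M3=1059/118, M4=-501/59, M5=0
seg 0: a=3, c=M0/2=0, d=(M1−M0)/(6·3)=19/708, b=Δ0−h0·(2M0+M1)/6=-293/236
seg 1: a=0, c=M1/2=57/236, d=(M2−M1)/(6·1)=-171/236, b=Δ1−h1·(2M1+M2)/6=-61/118
seg 2: a=-1, c=M2/2=-114/59, d=(M3−M2)/(6·1)=505/236, b=Δ2−h2·(2M2+M3)/6=-521/236
seg 3: a=-3, c=M3/2=1059/236, d=(M4−M3)/(6·2)=-687/472, b=Δ3−h3·(2M3+M4)/6=41/118
seg 4: a=4, c=M4/2=-501/118, d=(M5−M4)/(6·1)=167/118, b=Δ4−h4·(2M4+M5)/6=49/59
t_q=11/2 → seg 3, τ=1/2; S=-3+41/118·τ+1059/236·τ²+-687/472·τ³=-7123/3776

  seg 0: a=3 b=-293/236 c=0 d=19/708
  seg 1: a=0 b=-61/118 c=57/236 d=-171/236
  seg 2: a=-1 b=-521/236 c=-114/59 d=505/236
  seg 3: a=-3 b=41/118 c=1059/236 d=-687/472
  seg 4: a=4 b=49/59 c=-501/118 d=167/118
S(11/2) = -7123/3776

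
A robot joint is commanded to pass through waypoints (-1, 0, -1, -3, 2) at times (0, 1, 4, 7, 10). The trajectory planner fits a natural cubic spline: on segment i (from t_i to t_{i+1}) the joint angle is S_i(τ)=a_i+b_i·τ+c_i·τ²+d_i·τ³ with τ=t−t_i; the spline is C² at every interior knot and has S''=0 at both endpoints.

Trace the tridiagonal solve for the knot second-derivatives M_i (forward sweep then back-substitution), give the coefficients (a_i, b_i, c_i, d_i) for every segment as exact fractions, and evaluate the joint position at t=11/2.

  seg 0: a=-1 b=373/324 c=0 d=-49/324
  seg 1: a=0 b=113/162 c=-49/108 d=107/2916
  seg 2: a=-1 b=-335/324 c=-10/81 d=239/2916
  seg 3: a=-3 b=71/162 c=199/324 d=-199/2916
S(11/2) = -245/96

Δ: Δ0=1, Δ1=-1/3, Δ2=-2/3, Δ3=5/3
row 1: diag=8, rhs=-8; c'=3/8, d'=-1
row 2: denom=12−3·3/8=87/8; d'=(-2−3·-1)/(87/8)=8/87
row 3: denom=12−3·8/29=324/29; d'=(14−3·8/87)/(324/29)=199/162
back: M3=199/162
back: M2=8/87−8/29·199/162=-20/81
back: M1=-1−3/8·-20/81=-49/54
M: M0=0, M1=-49/54, M2=-20/81, M3=199/162, M4=0
seg 0: a=-1, c=M0/2=0, d=(M1−M0)/(6·1)=-49/324, b=Δ0−h0·(2M0+M1)/6=373/324
seg 1: a=0, c=M1/2=-49/108, d=(M2−M1)/(6·3)=107/2916, b=Δ1−h1·(2M1+M2)/6=113/162
seg 2: a=-1, c=M2/2=-10/81, d=(M3−M2)/(6·3)=239/2916, b=Δ2−h2·(2M2+M3)/6=-335/324
seg 3: a=-3, c=M3/2=199/324, d=(M4−M3)/(6·3)=-199/2916, b=Δ3−h3·(2M3+M4)/6=71/162
t_q=11/2 → seg 2, τ=3/2; S=-1+-335/324·τ+-10/81·τ²+239/2916·τ³=-245/96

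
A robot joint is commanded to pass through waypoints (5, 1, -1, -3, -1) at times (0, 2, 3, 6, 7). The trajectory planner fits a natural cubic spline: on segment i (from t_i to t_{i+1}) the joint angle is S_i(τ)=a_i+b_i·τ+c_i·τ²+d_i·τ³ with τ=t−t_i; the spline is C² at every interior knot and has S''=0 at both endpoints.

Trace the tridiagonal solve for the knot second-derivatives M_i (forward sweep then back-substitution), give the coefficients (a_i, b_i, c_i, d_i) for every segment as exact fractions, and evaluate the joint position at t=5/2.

Δ: Δ0=-2, Δ1=-2, Δ2=-2/3, Δ3=2
row 1: diag=6, rhs=0; c'=1/6, d'=0
row 2: denom=8−1·1/6=47/6; d'=(8−1·0)/(47/6)=48/47
row 3: denom=8−3·18/47=322/47; d'=(16−3·48/47)/(322/47)=304/161
back: M3=304/161
back: M2=48/47−18/47·304/161=48/161
back: M1=0−1/6·48/161=-8/161
M: M0=0, M1=-8/161, M2=48/161, M3=304/161, M4=0
seg 0: a=5, c=M0/2=0, d=(M1−M0)/(6·2)=-2/483, b=Δ0−h0·(2M0+M1)/6=-958/483
seg 1: a=1, c=M1/2=-4/161, d=(M2−M1)/(6·1)=4/69, b=Δ1−h1·(2M1+M2)/6=-982/483
seg 2: a=-1, c=M2/2=24/161, d=(M3−M2)/(6·3)=128/1449, b=Δ2−h2·(2M2+M3)/6=-922/483
seg 3: a=-3, c=M3/2=152/161, d=(M4−M3)/(6·1)=-152/483, b=Δ3−h3·(2M3+M4)/6=662/483
t_q=5/2 → seg 1, τ=1/2; S=1+-982/483·τ+-4/161·τ²+4/69·τ³=-5/322

  seg 0: a=5 b=-958/483 c=0 d=-2/483
  seg 1: a=1 b=-982/483 c=-4/161 d=4/69
  seg 2: a=-1 b=-922/483 c=24/161 d=128/1449
  seg 3: a=-3 b=662/483 c=152/161 d=-152/483
S(5/2) = -5/322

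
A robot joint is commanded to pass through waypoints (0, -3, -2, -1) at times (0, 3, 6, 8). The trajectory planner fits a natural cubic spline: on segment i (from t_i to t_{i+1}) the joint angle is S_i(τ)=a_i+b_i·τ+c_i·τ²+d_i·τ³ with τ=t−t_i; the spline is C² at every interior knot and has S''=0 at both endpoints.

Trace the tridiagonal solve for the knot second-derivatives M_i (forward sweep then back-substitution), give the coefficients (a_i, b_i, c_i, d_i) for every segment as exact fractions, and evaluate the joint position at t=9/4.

  seg 0: a=0 b=-299/222 c=0 d=77/1998
  seg 1: a=-3 b=-34/111 c=77/222 d=-89/1998
  seg 2: a=-2 b=127/222 c=-2/37 d=1/111
S(9/4) = -12273/4736

Δ: Δ0=-1, Δ1=1/3, Δ2=1/2
row 1: diag=12, rhs=8; c'=1/4, d'=2/3
row 2: denom=10−3·1/4=37/4; d'=(1−3·2/3)/(37/4)=-4/37
back: M2=-4/37
back: M1=2/3−1/4·-4/37=77/111
M: M0=0, M1=77/111, M2=-4/37, M3=0
seg 0: a=0, c=M0/2=0, d=(M1−M0)/(6·3)=77/1998, b=Δ0−h0·(2M0+M1)/6=-299/222
seg 1: a=-3, c=M1/2=77/222, d=(M2−M1)/(6·3)=-89/1998, b=Δ1−h1·(2M1+M2)/6=-34/111
seg 2: a=-2, c=M2/2=-2/37, d=(M3−M2)/(6·2)=1/111, b=Δ2−h2·(2M2+M3)/6=127/222
t_q=9/4 → seg 0, τ=9/4; S=0+-299/222·τ+0·τ²+77/1998·τ³=-12273/4736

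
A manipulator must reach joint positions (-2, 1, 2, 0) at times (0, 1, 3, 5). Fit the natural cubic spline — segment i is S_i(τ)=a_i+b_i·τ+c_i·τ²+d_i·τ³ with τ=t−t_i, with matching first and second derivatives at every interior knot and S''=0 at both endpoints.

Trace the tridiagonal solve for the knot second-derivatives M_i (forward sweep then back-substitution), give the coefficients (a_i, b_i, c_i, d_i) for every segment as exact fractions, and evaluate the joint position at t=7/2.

Δ: Δ0=3, Δ1=1/2, Δ2=-1
row 1: diag=6, rhs=-15; c'=1/3, d'=-5/2
row 2: denom=8−2·1/3=22/3; d'=(-9−2·-5/2)/(22/3)=-6/11
back: M2=-6/11
back: M1=-5/2−1/3·-6/11=-51/22
M: M0=0, M1=-51/22, M2=-6/11, M3=0
seg 0: a=-2, c=M0/2=0, d=(M1−M0)/(6·1)=-17/44, b=Δ0−h0·(2M0+M1)/6=149/44
seg 1: a=1, c=M1/2=-51/44, d=(M2−M1)/(6·2)=13/88, b=Δ1−h1·(2M1+M2)/6=49/22
seg 2: a=2, c=M2/2=-3/11, d=(M3−M2)/(6·2)=1/22, b=Δ2−h2·(2M2+M3)/6=-7/11
t_q=7/2 → seg 2, τ=1/2; S=2+-7/11·τ+-3/11·τ²+1/22·τ³=285/176

  seg 0: a=-2 b=149/44 c=0 d=-17/44
  seg 1: a=1 b=49/22 c=-51/44 d=13/88
  seg 2: a=2 b=-7/11 c=-3/11 d=1/22
S(7/2) = 285/176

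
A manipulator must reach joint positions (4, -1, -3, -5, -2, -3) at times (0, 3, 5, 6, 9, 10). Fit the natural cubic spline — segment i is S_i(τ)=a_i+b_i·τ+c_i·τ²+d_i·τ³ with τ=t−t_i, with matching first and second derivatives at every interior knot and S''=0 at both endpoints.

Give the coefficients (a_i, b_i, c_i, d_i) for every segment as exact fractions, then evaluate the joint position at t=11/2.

Δ: Δ0=-5/3, Δ1=-1, Δ2=-2, Δ3=1, Δ4=-1
row 1: diag=10, rhs=4; c'=1/5, d'=2/5
row 2: denom=6−2·1/5=28/5; d'=(-6−2·2/5)/(28/5)=-17/14
row 3: denom=8−1·5/28=219/28; d'=(18−1·-17/14)/(219/28)=538/219
row 4: denom=8−3·28/73=500/73; d'=(-12−3·538/219)/(500/73)=-707/250
back: M4=-707/250
back: M3=538/219−28/73·-707/250=1328/375
back: M2=-17/14−5/28·1328/375=-277/150
back: M1=2/5−1/5·-277/150=577/750
M: M0=0, M1=577/750, M2=-277/150, M3=1328/375, M4=-707/250, M5=0
seg 0: a=4, c=M0/2=0, d=(M1−M0)/(6·3)=577/13500, b=Δ0−h0·(2M0+M1)/6=-3077/1500
seg 1: a=-1, c=M1/2=577/1500, d=(M2−M1)/(6·2)=-109/500, b=Δ1−h1·(2M1+M2)/6=-673/750
seg 2: a=-3, c=M2/2=-277/300, d=(M3−M2)/(6·1)=449/500, b=Δ2−h2·(2M2+M3)/6=-1481/750
seg 3: a=-5, c=M3/2=664/375, d=(M4−M3)/(6·3)=-4777/13500, b=Δ3−h3·(2M3+M4)/6=-1691/1500
seg 4: a=-2, c=M4/2=-707/500, d=(M5−M4)/(6·1)=707/1500, b=Δ4−h4·(2M4+M5)/6=-43/750
t_q=11/2 → seg 2, τ=1/2; S=-3+-1481/750·τ+-277/300·τ²+449/500·τ³=-49271/12000

  seg 0: a=4 b=-3077/1500 c=0 d=577/13500
  seg 1: a=-1 b=-673/750 c=577/1500 d=-109/500
  seg 2: a=-3 b=-1481/750 c=-277/300 d=449/500
  seg 3: a=-5 b=-1691/1500 c=664/375 d=-4777/13500
  seg 4: a=-2 b=-43/750 c=-707/500 d=707/1500
S(11/2) = -49271/12000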